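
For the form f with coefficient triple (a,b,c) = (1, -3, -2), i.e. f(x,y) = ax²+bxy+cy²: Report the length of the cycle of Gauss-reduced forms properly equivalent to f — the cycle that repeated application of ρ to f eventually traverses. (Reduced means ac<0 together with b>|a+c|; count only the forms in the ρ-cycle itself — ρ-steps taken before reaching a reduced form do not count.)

D = 17, ⌊√D⌋ = 4
descent: ρ → (-2,3,1)  [lands on river]
river: ρ → (1,3,-2)
river: ρ → (-2,1,2)
river: ρ → (2,3,-1)
river: ρ → (-1,3,2)
river: ρ → (2,1,-2)
ρ-cycle length = 6 (tail of 1 descent step not counted)

6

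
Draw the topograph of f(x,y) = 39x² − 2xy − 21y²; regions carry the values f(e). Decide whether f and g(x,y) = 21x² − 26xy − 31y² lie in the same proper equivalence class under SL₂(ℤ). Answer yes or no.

D₁ = 3280, D₂ = 3280
river cycle of f (length 8): (-21, 44, 16), (16, 52, -9), (-9, 56, 4), (4, 56, -9), (-9, 52, 16), (16, 44, -21), (-21, 40, 20), (20, 40, -21)
river cycle of g (length 12): (-31, 26, 21), (21, 16, -36), (-36, 56, 1), (1, 56, -36), (-36, 16, 21), (21, 26, -31), (-31, 36, 16), (16, 28, -39), (-39, 50, 5), (5, 50, -39), … (2 more)
cycles differ ⇒ inequivalent

no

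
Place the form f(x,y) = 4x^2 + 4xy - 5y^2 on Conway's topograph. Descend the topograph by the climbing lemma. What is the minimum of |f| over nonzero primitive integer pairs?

river: ρ → (-5,6,3)
river: ρ → (3,6,-5)
river: ρ → (-5,4,4)
river: ρ → (4,4,-5)
closes: descent 0, river 4
min |a| on river = 3

3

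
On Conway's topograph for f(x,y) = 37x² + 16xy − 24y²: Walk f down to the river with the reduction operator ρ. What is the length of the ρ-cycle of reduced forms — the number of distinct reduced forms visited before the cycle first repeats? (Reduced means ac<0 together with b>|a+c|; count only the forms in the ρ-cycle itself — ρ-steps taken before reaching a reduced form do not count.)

D = 3808, ⌊√D⌋ = 61
river: ρ → (-24,32,29)
river: ρ → (29,26,-27)
river: ρ → (-27,28,28)
river: ρ → (28,28,-27)
river: ρ → (-27,26,29)
river: ρ → (29,32,-24)
river: ρ → (-24,16,37)
river: ρ → (37,58,-3)
river: ρ → (-3,56,56)
river: ρ → (56,56,-3)
river: ρ → (-3,58,37)
river: ρ → (37,16,-24)
ρ-cycle length = 12 (tail of 0 descent steps not counted)

12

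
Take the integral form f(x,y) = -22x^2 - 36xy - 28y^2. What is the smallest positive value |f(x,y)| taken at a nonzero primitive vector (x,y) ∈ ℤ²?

translate: b→-8 (≡36 mod 44), so (22,36,28)→(22,-8,14)
flip: (22,-8,14)→(14,8,22)
reduced (well bottom): (14,8,22) with a≤c, −a<b≤a
well minimum |f| = |-14| = 14 (negative-definite)

14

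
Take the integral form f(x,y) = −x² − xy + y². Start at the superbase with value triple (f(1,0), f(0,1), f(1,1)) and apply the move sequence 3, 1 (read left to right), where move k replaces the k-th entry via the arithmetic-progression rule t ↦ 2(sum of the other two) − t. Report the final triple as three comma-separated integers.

start (-1,1,-1) = (f(1,0),f(0,1),f(1,1))
replace slot 3: 2·((-1)+1) − (-1) = 1 → (-1,1,1)
replace slot 1: 2·(1+1) − (-1) = 5 → (5,1,1)

5,1,1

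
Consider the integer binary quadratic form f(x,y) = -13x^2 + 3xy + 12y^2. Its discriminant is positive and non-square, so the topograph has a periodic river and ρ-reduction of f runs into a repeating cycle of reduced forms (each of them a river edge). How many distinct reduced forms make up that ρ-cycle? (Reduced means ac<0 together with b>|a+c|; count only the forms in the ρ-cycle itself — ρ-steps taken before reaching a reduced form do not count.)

D = 633, ⌊√D⌋ = 25
river: ρ → (12,21,-4)
river: ρ → (-4,19,17)
river: ρ → (17,15,-6)
river: ρ → (-6,21,8)
river: ρ → (8,11,-16)
river: ρ → (-16,21,3)
river: ρ → (3,21,-16)
river: ρ → (-16,11,8)
river: ρ → (8,21,-6)
river: ρ → (-6,15,17)
river: ρ → (17,19,-4)
river: ρ → (-4,21,12)
river: ρ → (12,3,-13)
river: ρ → (-13,23,2)
river: ρ → (2,25,-1)
river: ρ → (-1,25,2)
river: ρ → (2,23,-13)
river: ρ → (-13,3,12)
ρ-cycle length = 18 (tail of 0 descent steps not counted)

18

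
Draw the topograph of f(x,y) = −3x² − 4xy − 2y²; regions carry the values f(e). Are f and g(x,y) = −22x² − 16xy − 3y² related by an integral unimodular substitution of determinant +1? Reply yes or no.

D₁ = -8, D₂ = -8
f is negative-definite; reduce −f:
−f: translate: b→-2 (≡4 mod 6), so (3,4,2)→(3,-2,1)
−f: flip: (3,-2,1)→(1,2,3)
−f: translate: b→0 (≡2 mod 2), so (1,2,3)→(1,0,2)
−f: reduced (well bottom): (1,0,2) with a≤c, −a<b≤a
flip sign back: reduced form of f is (-1,0,-2)
g is negative-definite; reduce −g:
−g: flip: (22,16,3)→(3,-16,22)
−g: translate: b→2 (≡-16 mod 6), so (3,-16,22)→(3,2,1)
−g: flip: (3,2,1)→(1,-2,3)
−g: translate: b→0 (≡-2 mod 2), so (1,-2,3)→(1,0,2)
−g: reduced (well bottom): (1,0,2) with a≤c, −a<b≤a
flip sign back: reduced form of g is (-1,0,-2)
reduced forms (-1, 0, -2) vs (-1, 0, -2) ⇒ equivalent

yes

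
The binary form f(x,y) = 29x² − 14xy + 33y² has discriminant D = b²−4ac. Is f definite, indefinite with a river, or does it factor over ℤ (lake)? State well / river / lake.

D = b²−4ac = (-14)² − 4·29·33 = -3632
D < 0 ⇒ definite ⇒ every region one sign ⇒ single well

well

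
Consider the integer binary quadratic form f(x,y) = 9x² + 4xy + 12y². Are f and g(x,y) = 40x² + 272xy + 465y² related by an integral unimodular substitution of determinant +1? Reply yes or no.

D₁ = -416, D₂ = -416
f: reduced (well bottom): (9,4,12) with a≤c, −a<b≤a
g: translate: b→32 (≡272 mod 80), so (40,272,465)→(40,32,9)
g: flip: (40,32,9)→(9,-32,40)
g: translate: b→4 (≡-32 mod 18), so (9,-32,40)→(9,4,12)
g: reduced (well bottom): (9,4,12) with a≤c, −a<b≤a
reduced forms (9, 4, 12) vs (9, 4, 12) ⇒ equivalent

yes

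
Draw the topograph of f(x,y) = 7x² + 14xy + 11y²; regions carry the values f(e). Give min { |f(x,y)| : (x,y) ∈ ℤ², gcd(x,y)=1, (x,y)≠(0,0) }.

translate: b→0 (≡14 mod 14), so (7,14,11)→(7,0,4)
flip: (7,0,4)→(4,0,7)
reduced (well bottom): (4,0,7) with a≤c, −a<b≤a
well minimum = a = 4

4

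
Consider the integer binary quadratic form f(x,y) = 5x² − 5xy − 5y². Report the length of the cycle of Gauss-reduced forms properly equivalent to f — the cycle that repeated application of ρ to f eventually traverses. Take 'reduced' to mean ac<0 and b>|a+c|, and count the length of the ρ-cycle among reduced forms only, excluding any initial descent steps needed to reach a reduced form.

D = 125, ⌊√D⌋ = 11
descent: ρ → (-5,5,5)  [lands on river]
river: ρ → (5,5,-5)
ρ-cycle length = 2 (tail of 1 descent step not counted)

2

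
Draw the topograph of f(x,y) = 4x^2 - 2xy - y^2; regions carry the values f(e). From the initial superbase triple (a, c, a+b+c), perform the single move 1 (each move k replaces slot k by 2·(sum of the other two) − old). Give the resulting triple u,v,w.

start (4,-1,1) = (f(1,0),f(0,1),f(1,1))
replace slot 1: 2·((-1)+1) − 4 = -4 → (-4,-1,1)

-4,-1,1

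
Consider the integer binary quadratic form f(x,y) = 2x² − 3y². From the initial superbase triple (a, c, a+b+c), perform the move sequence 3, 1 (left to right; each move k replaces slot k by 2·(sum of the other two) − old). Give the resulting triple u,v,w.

start (2,-3,-1) = (f(1,0),f(0,1),f(1,1))
replace slot 3: 2·(2+(-3)) − (-1) = -1 → (2,-3,-1)
replace slot 1: 2·((-3)+(-1)) − 2 = -10 → (-10,-3,-1)

-10,-3,-1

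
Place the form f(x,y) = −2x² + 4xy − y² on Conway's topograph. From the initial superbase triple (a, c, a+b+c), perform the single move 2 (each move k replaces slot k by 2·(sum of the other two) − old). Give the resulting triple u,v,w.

start (-2,-1,1) = (f(1,0),f(0,1),f(1,1))
replace slot 2: 2·((-2)+1) − (-1) = -1 → (-2,-1,1)

-2,-1,1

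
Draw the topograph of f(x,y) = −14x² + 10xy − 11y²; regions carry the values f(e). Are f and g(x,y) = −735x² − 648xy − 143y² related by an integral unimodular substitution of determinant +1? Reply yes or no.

D₁ = -516, D₂ = -516
f is negative-definite; reduce −f:
−f: flip: (14,-10,11)→(11,10,14)
−f: reduced (well bottom): (11,10,14) with a≤c, −a<b≤a
flip sign back: reduced form of f is (-11,-10,-14)
g is negative-definite; reduce −g:
−g: flip: (735,648,143)→(143,-648,735)
−g: translate: b→-76 (≡-648 mod 286), so (143,-648,735)→(143,-76,11)
−g: flip: (143,-76,11)→(11,76,143)
−g: translate: b→10 (≡76 mod 22), so (11,76,143)→(11,10,14)
−g: reduced (well bottom): (11,10,14) with a≤c, −a<b≤a
flip sign back: reduced form of g is (-11,-10,-14)
reduced forms (-11, -10, -14) vs (-11, -10, -14) ⇒ equivalent

yes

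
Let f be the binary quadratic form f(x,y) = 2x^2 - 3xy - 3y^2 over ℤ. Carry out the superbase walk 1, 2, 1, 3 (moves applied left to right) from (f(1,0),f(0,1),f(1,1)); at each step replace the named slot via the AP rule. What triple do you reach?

start (2,-3,-4) = (f(1,0),f(0,1),f(1,1))
replace slot 1: 2·((-3)+(-4)) − 2 = -16 → (-16,-3,-4)
replace slot 2: 2·((-16)+(-4)) − (-3) = -37 → (-16,-37,-4)
replace slot 1: 2·((-37)+(-4)) − (-16) = -66 → (-66,-37,-4)
replace slot 3: 2·((-66)+(-37)) − (-4) = -202 → (-66,-37,-202)

-66,-37,-202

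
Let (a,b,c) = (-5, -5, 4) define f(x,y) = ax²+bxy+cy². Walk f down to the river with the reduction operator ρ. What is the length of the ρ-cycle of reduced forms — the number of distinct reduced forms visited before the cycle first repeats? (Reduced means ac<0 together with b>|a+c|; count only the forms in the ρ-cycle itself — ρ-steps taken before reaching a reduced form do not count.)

D = 105, ⌊√D⌋ = 10
descent: ρ → (4,5,-5)  [lands on river]
river: ρ → (-5,5,4)
river: ρ → (4,3,-6)
river: ρ → (-6,9,1)
river: ρ → (1,9,-6)
river: ρ → (-6,3,4)
ρ-cycle length = 6 (tail of 1 descent step not counted)

6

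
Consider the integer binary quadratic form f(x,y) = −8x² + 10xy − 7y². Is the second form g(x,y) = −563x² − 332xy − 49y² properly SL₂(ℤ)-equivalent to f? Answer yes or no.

D₁ = -124, D₂ = -124
f is negative-definite; reduce −f:
−f: translate: b→6 (≡-10 mod 16), so (8,-10,7)→(8,6,5)
−f: flip: (8,6,5)→(5,-6,8)
−f: translate: b→4 (≡-6 mod 10), so (5,-6,8)→(5,4,7)
−f: reduced (well bottom): (5,4,7) with a≤c, −a<b≤a
flip sign back: reduced form of f is (-5,-4,-7)
g is negative-definite; reduce −g:
−g: flip: (563,332,49)→(49,-332,563)
−g: translate: b→-38 (≡-332 mod 98), so (49,-332,563)→(49,-38,8)
−g: flip: (49,-38,8)→(8,38,49)
−g: translate: b→6 (≡38 mod 16), so (8,38,49)→(8,6,5)
−g: flip: (8,6,5)→(5,-6,8)
−g: translate: b→4 (≡-6 mod 10), so (5,-6,8)→(5,4,7)
−g: reduced (well bottom): (5,4,7) with a≤c, −a<b≤a
flip sign back: reduced form of g is (-5,-4,-7)
reduced forms (-5, -4, -7) vs (-5, -4, -7) ⇒ equivalent

yes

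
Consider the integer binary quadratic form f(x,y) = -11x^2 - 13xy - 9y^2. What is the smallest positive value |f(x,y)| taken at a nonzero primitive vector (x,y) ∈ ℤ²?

translate: b→-9 (≡13 mod 22), so (11,13,9)→(11,-9,7)
flip: (11,-9,7)→(7,9,11)
translate: b→-5 (≡9 mod 14), so (7,9,11)→(7,-5,9)
reduced (well bottom): (7,-5,9) with a≤c, −a<b≤a
well minimum |f| = |-7| = 7 (negative-definite)

7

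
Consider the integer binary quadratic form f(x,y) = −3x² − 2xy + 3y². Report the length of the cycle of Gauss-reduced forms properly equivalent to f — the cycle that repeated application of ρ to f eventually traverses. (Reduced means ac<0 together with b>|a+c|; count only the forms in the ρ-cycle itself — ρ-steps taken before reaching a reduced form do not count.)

D = 40, ⌊√D⌋ = 6
descent: ρ → (3,2,-3)  [lands on river]
river: ρ → (-3,4,2)
river: ρ → (2,4,-3)
river: ρ → (-3,2,3)
river: ρ → (3,4,-2)
river: ρ → (-2,4,3)
ρ-cycle length = 6 (tail of 1 descent step not counted)

6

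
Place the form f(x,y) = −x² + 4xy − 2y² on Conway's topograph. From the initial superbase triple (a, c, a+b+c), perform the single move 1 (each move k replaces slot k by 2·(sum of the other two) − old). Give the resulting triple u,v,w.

start (-1,-2,1) = (f(1,0),f(0,1),f(1,1))
replace slot 1: 2·((-2)+1) − (-1) = -1 → (-1,-2,1)

-1,-2,1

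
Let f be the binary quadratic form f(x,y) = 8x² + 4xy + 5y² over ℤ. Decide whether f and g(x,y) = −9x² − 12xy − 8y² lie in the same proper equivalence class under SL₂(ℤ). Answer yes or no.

D₁ = -144, D₂ = -144
f: flip: (8,4,5)→(5,-4,8)
f: reduced (well bottom): (5,-4,8) with a≤c, −a<b≤a
g is negative-definite; reduce −g:
−g: translate: b→-6 (≡12 mod 18), so (9,12,8)→(9,-6,5)
−g: flip: (9,-6,5)→(5,6,9)
−g: translate: b→-4 (≡6 mod 10), so (5,6,9)→(5,-4,8)
−g: reduced (well bottom): (5,-4,8) with a≤c, −a<b≤a
flip sign back: reduced form of g is (-5,4,-8)
reduced forms (5, -4, 8) vs (-5, 4, -8) ⇒ inequivalent

no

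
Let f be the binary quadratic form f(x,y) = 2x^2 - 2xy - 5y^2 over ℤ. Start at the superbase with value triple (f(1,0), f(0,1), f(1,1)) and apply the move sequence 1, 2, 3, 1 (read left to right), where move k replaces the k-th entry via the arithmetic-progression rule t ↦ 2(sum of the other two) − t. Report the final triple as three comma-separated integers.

start (2,-5,-5) = (f(1,0),f(0,1),f(1,1))
replace slot 1: 2·((-5)+(-5)) − 2 = -22 → (-22,-5,-5)
replace slot 2: 2·((-22)+(-5)) − (-5) = -49 → (-22,-49,-5)
replace slot 3: 2·((-22)+(-49)) − (-5) = -137 → (-22,-49,-137)
replace slot 1: 2·((-49)+(-137)) − (-22) = -350 → (-350,-49,-137)

-350,-49,-137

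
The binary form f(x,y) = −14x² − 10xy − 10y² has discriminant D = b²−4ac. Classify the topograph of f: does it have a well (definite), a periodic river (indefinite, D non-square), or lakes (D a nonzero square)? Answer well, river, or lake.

D = b²−4ac = (-10)² − 4·(-14)·(-10) = -460
D < 0 ⇒ definite ⇒ every region one sign ⇒ single well

well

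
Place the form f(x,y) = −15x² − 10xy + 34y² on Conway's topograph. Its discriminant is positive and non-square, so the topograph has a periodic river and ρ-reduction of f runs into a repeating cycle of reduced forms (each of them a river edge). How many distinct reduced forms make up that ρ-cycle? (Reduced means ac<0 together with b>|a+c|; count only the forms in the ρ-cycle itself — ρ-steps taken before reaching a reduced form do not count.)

D = 2140, ⌊√D⌋ = 46
descent: ρ → (34,10,-15)
descent: ρ → (-15,20,29)  [lands on river]
river: ρ → (29,38,-6)
river: ρ → (-6,46,1)
river: ρ → (1,46,-6)
river: ρ → (-6,38,29)
river: ρ → (29,20,-15)
river: ρ → (-15,40,9)
river: ρ → (9,32,-31)
river: ρ → (-31,30,10)
river: ρ → (10,30,-31)
river: ρ → (-31,32,9)
river: ρ → (9,40,-15)
ρ-cycle length = 12 (tail of 2 descent steps not counted)

12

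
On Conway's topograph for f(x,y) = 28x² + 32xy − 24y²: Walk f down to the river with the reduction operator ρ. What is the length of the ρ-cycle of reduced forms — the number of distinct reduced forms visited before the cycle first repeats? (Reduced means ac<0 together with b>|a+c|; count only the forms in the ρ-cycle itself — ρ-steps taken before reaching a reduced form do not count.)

D = 3712, ⌊√D⌋ = 60
river: ρ → (-24,16,36)
river: ρ → (36,56,-4)
river: ρ → (-4,56,36)
river: ρ → (36,16,-24)
river: ρ → (-24,32,28)
river: ρ → (28,24,-28)
river: ρ → (-28,32,24)
river: ρ → (24,16,-36)
river: ρ → (-36,56,4)
river: ρ → (4,56,-36)
river: ρ → (-36,16,24)
river: ρ → (24,32,-28)
river: ρ → (-28,24,28)
river: ρ → (28,32,-24)
ρ-cycle length = 14 (tail of 0 descent steps not counted)

14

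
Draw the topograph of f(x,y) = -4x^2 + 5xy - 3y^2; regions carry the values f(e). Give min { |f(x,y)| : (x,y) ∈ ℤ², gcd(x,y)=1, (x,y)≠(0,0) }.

translate: b→3 (≡-5 mod 8), so (4,-5,3)→(4,3,2)
flip: (4,3,2)→(2,-3,4)
translate: b→1 (≡-3 mod 4), so (2,-3,4)→(2,1,3)
reduced (well bottom): (2,1,3) with a≤c, −a<b≤a
well minimum |f| = |-2| = 2 (negative-definite)

2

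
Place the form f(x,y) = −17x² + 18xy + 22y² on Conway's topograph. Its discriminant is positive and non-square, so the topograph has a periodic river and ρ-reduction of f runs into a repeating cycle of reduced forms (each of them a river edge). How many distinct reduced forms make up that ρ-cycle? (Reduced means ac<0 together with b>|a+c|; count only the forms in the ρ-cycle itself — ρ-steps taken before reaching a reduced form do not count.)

D = 1820, ⌊√D⌋ = 42
river: ρ → (22,26,-13)
river: ρ → (-13,26,22)
river: ρ → (22,18,-17)
river: ρ → (-17,16,23)
river: ρ → (23,30,-10)
river: ρ → (-10,30,23)
river: ρ → (23,16,-17)
river: ρ → (-17,18,22)
ρ-cycle length = 8 (tail of 0 descent steps not counted)

8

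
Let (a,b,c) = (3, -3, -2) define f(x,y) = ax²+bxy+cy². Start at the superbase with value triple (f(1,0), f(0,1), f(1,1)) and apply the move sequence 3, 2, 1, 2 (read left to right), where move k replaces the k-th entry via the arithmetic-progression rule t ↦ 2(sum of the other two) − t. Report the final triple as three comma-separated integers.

start (3,-2,-2) = (f(1,0),f(0,1),f(1,1))
replace slot 3: 2·(3+(-2)) − (-2) = 4 → (3,-2,4)
replace slot 2: 2·(3+4) − (-2) = 16 → (3,16,4)
replace slot 1: 2·(16+4) − 3 = 37 → (37,16,4)
replace slot 2: 2·(37+4) − 16 = 66 → (37,66,4)

37,66,4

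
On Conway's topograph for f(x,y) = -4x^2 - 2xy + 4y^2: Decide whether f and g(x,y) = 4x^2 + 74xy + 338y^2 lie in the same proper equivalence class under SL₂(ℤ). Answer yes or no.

D₁ = 68, D₂ = 68
river cycle of f (length 6): (4, 2, -4), (-4, 6, 2), (2, 6, -4), (-4, 2, 4), (4, 6, -2), (-2, 6, 4)
river cycle of g (length 6): (4, 2, -4), (-4, 6, 2), (2, 6, -4), (-4, 2, 4), (4, 6, -2), (-2, 6, 4)
cycles coincide ⇒ equivalent

yes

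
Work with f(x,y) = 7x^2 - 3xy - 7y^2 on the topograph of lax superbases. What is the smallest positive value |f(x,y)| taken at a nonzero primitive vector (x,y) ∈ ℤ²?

descent: ρ → (-7,3,7)  [lands on river]
river: ρ → (7,11,-3)
river: ρ → (-3,13,3)
river: ρ → (3,11,-7)
closes: descent 1, river 4
min |a| on river = 3

3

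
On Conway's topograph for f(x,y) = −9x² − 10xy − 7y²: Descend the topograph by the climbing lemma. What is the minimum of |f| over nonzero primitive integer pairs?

translate: b→-8 (≡10 mod 18), so (9,10,7)→(9,-8,6)
flip: (9,-8,6)→(6,8,9)
translate: b→-4 (≡8 mod 12), so (6,8,9)→(6,-4,7)
reduced (well bottom): (6,-4,7) with a≤c, −a<b≤a
well minimum |f| = |-6| = 6 (negative-definite)

6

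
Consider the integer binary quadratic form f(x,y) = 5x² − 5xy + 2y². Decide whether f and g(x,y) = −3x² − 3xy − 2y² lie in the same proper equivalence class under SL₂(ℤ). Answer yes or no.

D₁ = -15, D₂ = -15
f: translate: b→5 (≡-5 mod 10), so (5,-5,2)→(5,5,2)
f: flip: (5,5,2)→(2,-5,5)
f: translate: b→-1 (≡-5 mod 4), so (2,-5,5)→(2,-1,2)
f: flip: (2,-1,2)→(2,1,2)
f: reduced (well bottom): (2,1,2) with a≤c, −a<b≤a
g is negative-definite; reduce −g:
−g: flip: (3,3,2)→(2,-3,3)
−g: translate: b→1 (≡-3 mod 4), so (2,-3,3)→(2,1,2)
−g: reduced (well bottom): (2,1,2) with a≤c, −a<b≤a
flip sign back: reduced form of g is (-2,-1,-2)
reduced forms (2, 1, 2) vs (-2, -1, -2) ⇒ inequivalent

no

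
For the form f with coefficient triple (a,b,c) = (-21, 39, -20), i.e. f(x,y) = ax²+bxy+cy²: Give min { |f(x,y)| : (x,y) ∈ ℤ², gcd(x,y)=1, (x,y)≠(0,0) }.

translate: b→3 (≡-39 mod 42), so (21,-39,20)→(21,3,2)
flip: (21,3,2)→(2,-3,21)
translate: b→1 (≡-3 mod 4), so (2,-3,21)→(2,1,20)
reduced (well bottom): (2,1,20) with a≤c, −a<b≤a
well minimum |f| = |-2| = 2 (negative-definite)

2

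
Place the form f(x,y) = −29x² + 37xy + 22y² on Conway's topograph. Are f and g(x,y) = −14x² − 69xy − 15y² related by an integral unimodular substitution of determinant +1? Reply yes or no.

D₁ = 3921, D₂ = 3921
river cycle of f (length 76): (22, 51, -15), (-15, 39, 40), (40, 41, -14), (-14, 43, 37), (37, 31, -20), (-20, 49, 19), (19, 27, -42), (-42, 57, 4), (4, 55, -56), (-56, 57, 3), … (66 more)
river cycle of g (length 76): (-15, 39, 40), (40, 41, -14), (-14, 43, 37), (37, 31, -20), (-20, 49, 19), (19, 27, -42), (-42, 57, 4), (4, 55, -56), (-56, 57, 3), (3, 57, -56), … (66 more)
cycles coincide ⇒ equivalent

yes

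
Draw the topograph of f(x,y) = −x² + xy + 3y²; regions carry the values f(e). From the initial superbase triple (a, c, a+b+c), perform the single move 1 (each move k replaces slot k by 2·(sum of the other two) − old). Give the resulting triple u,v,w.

start (-1,3,3) = (f(1,0),f(0,1),f(1,1))
replace slot 1: 2·(3+3) − (-1) = 13 → (13,3,3)

13,3,3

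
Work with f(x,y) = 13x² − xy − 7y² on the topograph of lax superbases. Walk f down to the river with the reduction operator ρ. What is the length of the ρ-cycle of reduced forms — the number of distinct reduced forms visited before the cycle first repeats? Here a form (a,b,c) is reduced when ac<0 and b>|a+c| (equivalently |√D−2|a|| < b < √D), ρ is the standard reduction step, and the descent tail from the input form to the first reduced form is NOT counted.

D = 365, ⌊√D⌋ = 19
descent: ρ → (-7,15,5)  [lands on river]
river: ρ → (5,15,-7)
river: ρ → (-7,13,7)
river: ρ → (7,15,-5)
river: ρ → (-5,15,7)
river: ρ → (7,13,-7)
ρ-cycle length = 6 (tail of 1 descent step not counted)

6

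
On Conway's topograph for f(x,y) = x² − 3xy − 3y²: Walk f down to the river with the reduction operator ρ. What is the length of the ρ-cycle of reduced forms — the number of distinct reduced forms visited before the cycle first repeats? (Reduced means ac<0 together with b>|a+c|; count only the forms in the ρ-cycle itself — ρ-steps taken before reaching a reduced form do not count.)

D = 21, ⌊√D⌋ = 4
descent: ρ → (-3,3,1)  [lands on river]
river: ρ → (1,3,-3)
ρ-cycle length = 2 (tail of 1 descent step not counted)

2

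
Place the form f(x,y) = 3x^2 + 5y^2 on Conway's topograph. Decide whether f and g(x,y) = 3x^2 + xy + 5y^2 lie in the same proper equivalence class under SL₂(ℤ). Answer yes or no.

D₁ = -60, D₂ = -59
discriminants differ ⇒ not SL₂(ℤ)-equivalent

no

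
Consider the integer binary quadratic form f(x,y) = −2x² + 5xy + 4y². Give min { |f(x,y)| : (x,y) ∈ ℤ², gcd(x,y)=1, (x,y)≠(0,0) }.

river: ρ → (4,3,-3)
river: ρ → (-3,3,4)
river: ρ → (4,5,-2)
river: ρ → (-2,7,1)
river: ρ → (1,7,-2)
river: ρ → (-2,5,4)
closes: descent 0, river 6
min |a| on river = 1

1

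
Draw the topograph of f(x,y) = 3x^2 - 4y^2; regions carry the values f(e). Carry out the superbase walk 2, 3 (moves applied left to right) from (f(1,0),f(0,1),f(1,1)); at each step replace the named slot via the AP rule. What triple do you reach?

start (3,-4,-1) = (f(1,0),f(0,1),f(1,1))
replace slot 2: 2·(3+(-1)) − (-4) = 8 → (3,8,-1)
replace slot 3: 2·(3+8) − (-1) = 23 → (3,8,23)

3,8,23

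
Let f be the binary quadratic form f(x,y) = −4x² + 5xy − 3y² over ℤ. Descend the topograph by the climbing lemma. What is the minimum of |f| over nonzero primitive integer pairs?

translate: b→3 (≡-5 mod 8), so (4,-5,3)→(4,3,2)
flip: (4,3,2)→(2,-3,4)
translate: b→1 (≡-3 mod 4), so (2,-3,4)→(2,1,3)
reduced (well bottom): (2,1,3) with a≤c, −a<b≤a
well minimum |f| = |-2| = 2 (negative-definite)

2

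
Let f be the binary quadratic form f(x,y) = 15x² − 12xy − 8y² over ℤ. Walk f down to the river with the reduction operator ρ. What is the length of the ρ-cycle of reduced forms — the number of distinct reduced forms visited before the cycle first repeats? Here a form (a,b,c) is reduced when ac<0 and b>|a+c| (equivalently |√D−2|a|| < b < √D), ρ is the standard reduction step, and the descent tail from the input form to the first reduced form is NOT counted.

D = 624, ⌊√D⌋ = 24
descent: ρ → (-8,12,15)  [lands on river]
river: ρ → (15,18,-5)
river: ρ → (-5,22,7)
river: ρ → (7,20,-8)
ρ-cycle length = 4 (tail of 1 descent step not counted)

4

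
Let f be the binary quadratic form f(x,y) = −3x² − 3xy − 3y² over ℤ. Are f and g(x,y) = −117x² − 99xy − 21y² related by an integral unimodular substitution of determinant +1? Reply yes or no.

D₁ = -27, D₂ = -27
f is negative-definite; reduce −f:
−f: reduced (well bottom): (3,3,3) with a≤c, −a<b≤a
flip sign back: reduced form of f is (-3,-3,-3)
g is negative-definite; reduce −g:
−g: flip: (117,99,21)→(21,-99,117)
−g: translate: b→-15 (≡-99 mod 42), so (21,-99,117)→(21,-15,3)
−g: flip: (21,-15,3)→(3,15,21)
−g: translate: b→3 (≡15 mod 6), so (3,15,21)→(3,3,3)
−g: reduced (well bottom): (3,3,3) with a≤c, −a<b≤a
flip sign back: reduced form of g is (-3,-3,-3)
reduced forms (-3, -3, -3) vs (-3, -3, -3) ⇒ equivalent

yes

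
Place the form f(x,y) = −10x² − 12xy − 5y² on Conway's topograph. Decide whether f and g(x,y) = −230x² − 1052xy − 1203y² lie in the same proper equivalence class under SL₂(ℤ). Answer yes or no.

D₁ = -56, D₂ = -56
f is negative-definite; reduce −f:
−f: translate: b→-8 (≡12 mod 20), so (10,12,5)→(10,-8,3)
−f: flip: (10,-8,3)→(3,8,10)
−f: translate: b→2 (≡8 mod 6), so (3,8,10)→(3,2,5)
−f: reduced (well bottom): (3,2,5) with a≤c, −a<b≤a
flip sign back: reduced form of f is (-3,-2,-5)
g is negative-definite; reduce −g:
−g: translate: b→132 (≡1052 mod 460), so (230,1052,1203)→(230,132,19)
−g: flip: (230,132,19)→(19,-132,230)
−g: translate: b→-18 (≡-132 mod 38), so (19,-132,230)→(19,-18,5)
−g: flip: (19,-18,5)→(5,18,19)
−g: translate: b→-2 (≡18 mod 10), so (5,18,19)→(5,-2,3)
−g: flip: (5,-2,3)→(3,2,5)
−g: reduced (well bottom): (3,2,5) with a≤c, −a<b≤a
flip sign back: reduced form of g is (-3,-2,-5)
reduced forms (-3, -2, -5) vs (-3, -2, -5) ⇒ equivalent

yes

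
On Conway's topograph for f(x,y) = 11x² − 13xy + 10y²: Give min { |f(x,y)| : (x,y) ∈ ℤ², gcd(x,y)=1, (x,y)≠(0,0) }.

translate: b→9 (≡-13 mod 22), so (11,-13,10)→(11,9,8)
flip: (11,9,8)→(8,-9,11)
translate: b→7 (≡-9 mod 16), so (8,-9,11)→(8,7,10)
reduced (well bottom): (8,7,10) with a≤c, −a<b≤a
well minimum = a = 8

8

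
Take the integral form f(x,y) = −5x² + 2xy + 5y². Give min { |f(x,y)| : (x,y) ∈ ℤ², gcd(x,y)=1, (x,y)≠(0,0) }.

river: ρ → (5,8,-2)
river: ρ → (-2,8,5)
river: ρ → (5,2,-5)
river: ρ → (-5,8,2)
river: ρ → (2,8,-5)
river: ρ → (-5,2,5)
closes: descent 0, river 6
min |a| on river = 2

2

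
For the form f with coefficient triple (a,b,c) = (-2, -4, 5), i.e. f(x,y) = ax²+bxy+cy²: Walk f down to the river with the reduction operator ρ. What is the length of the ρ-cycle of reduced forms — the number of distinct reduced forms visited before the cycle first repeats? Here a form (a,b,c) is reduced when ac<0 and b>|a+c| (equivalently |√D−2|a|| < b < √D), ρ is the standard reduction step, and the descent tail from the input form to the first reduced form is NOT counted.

D = 56, ⌊√D⌋ = 7
descent: ρ → (5,4,-2)  [lands on river]
river: ρ → (-2,4,5)
river: ρ → (5,6,-1)
river: ρ → (-1,6,5)
ρ-cycle length = 4 (tail of 1 descent step not counted)

4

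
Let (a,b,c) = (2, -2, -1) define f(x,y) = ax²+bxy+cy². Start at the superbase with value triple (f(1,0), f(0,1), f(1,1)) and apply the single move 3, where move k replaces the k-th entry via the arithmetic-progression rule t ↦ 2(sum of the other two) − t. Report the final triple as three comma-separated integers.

start (2,-1,-1) = (f(1,0),f(0,1),f(1,1))
replace slot 3: 2·(2+(-1)) − (-1) = 3 → (2,-1,3)

2,-1,3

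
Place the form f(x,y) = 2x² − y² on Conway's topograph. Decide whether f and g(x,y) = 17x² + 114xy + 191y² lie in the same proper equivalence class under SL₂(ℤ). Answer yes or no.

D₁ = 8, D₂ = 8
river cycle of f (length 2): (-1, 2, 1), (1, 2, -1)
river cycle of g (length 2): (-1, 2, 1), (1, 2, -1)
cycles coincide ⇒ equivalent

yes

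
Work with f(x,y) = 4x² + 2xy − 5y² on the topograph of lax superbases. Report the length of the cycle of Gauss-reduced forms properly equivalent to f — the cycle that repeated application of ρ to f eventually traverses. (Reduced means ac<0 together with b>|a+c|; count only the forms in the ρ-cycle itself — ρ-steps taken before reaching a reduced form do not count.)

D = 84, ⌊√D⌋ = 9
river: ρ → (-5,8,1)
river: ρ → (1,8,-5)
river: ρ → (-5,2,4)
river: ρ → (4,6,-3)
river: ρ → (-3,6,4)
river: ρ → (4,2,-5)
ρ-cycle length = 6 (tail of 0 descent steps not counted)

6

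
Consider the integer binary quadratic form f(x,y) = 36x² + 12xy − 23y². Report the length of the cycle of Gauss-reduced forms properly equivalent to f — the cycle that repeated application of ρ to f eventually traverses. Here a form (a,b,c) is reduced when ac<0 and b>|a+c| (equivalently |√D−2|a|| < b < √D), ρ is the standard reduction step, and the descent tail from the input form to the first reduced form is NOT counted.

D = 3456, ⌊√D⌋ = 58
descent: ρ → (-23,34,25)  [lands on river]
river: ρ → (25,16,-32)
river: ρ → (-32,48,9)
river: ρ → (9,42,-47)
river: ρ → (-47,52,4)
river: ρ → (4,52,-47)
river: ρ → (-47,42,9)
river: ρ → (9,48,-32)
river: ρ → (-32,16,25)
river: ρ → (25,34,-23)
river: ρ → (-23,58,1)
river: ρ → (1,58,-23)
ρ-cycle length = 12 (tail of 1 descent step not counted)

12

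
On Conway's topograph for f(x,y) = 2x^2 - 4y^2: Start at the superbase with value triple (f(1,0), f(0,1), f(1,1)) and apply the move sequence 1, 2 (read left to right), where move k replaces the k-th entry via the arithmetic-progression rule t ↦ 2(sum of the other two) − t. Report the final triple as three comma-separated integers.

start (2,-4,-2) = (f(1,0),f(0,1),f(1,1))
replace slot 1: 2·((-4)+(-2)) − 2 = -14 → (-14,-4,-2)
replace slot 2: 2·((-14)+(-2)) − (-4) = -28 → (-14,-28,-2)

-14,-28,-2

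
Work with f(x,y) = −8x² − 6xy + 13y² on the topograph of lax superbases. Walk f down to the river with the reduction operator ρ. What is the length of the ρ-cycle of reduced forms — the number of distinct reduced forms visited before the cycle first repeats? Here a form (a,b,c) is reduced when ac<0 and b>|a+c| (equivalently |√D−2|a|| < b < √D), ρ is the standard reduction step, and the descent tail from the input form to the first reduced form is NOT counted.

D = 452, ⌊√D⌋ = 21
descent: ρ → (13,6,-8)  [lands on river]
river: ρ → (-8,10,11)
river: ρ → (11,12,-7)
river: ρ → (-7,16,7)
river: ρ → (7,12,-11)
river: ρ → (-11,10,8)
river: ρ → (8,6,-13)
river: ρ → (-13,20,1)
river: ρ → (1,20,-13)
river: ρ → (-13,6,8)
river: ρ → (8,10,-11)
river: ρ → (-11,12,7)
river: ρ → (7,16,-7)
river: ρ → (-7,12,11)
river: ρ → (11,10,-8)
river: ρ → (-8,6,13)
river: ρ → (13,20,-1)
river: ρ → (-1,20,13)
ρ-cycle length = 18 (tail of 1 descent step not counted)

18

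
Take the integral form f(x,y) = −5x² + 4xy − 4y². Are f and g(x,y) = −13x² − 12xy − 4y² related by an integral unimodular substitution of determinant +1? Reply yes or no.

D₁ = -64, D₂ = -64
f is negative-definite; reduce −f:
−f: flip: (5,-4,4)→(4,4,5)
−f: reduced (well bottom): (4,4,5) with a≤c, −a<b≤a
flip sign back: reduced form of f is (-4,-4,-5)
g is negative-definite; reduce −g:
−g: flip: (13,12,4)→(4,-12,13)
−g: translate: b→4 (≡-12 mod 8), so (4,-12,13)→(4,4,5)
−g: reduced (well bottom): (4,4,5) with a≤c, −a<b≤a
flip sign back: reduced form of g is (-4,-4,-5)
reduced forms (-4, -4, -5) vs (-4, -4, -5) ⇒ equivalent

yes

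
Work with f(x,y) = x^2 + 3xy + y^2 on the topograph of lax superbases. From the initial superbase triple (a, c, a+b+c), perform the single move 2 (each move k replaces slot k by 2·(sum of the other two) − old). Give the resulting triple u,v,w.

start (1,1,5) = (f(1,0),f(0,1),f(1,1))
replace slot 2: 2·(1+5) − 1 = 11 → (1,11,5)

1,11,5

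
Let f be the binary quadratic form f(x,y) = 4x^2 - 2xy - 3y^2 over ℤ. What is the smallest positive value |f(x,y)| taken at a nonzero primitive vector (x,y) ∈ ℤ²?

descent: ρ → (-3,2,4)  [lands on river]
river: ρ → (4,6,-1)
river: ρ → (-1,6,4)
river: ρ → (4,2,-3)
river: ρ → (-3,4,3)
river: ρ → (3,2,-4)
river: ρ → (-4,6,1)
river: ρ → (1,6,-4)
river: ρ → (-4,2,3)
river: ρ → (3,4,-3)
closes: descent 1, river 10
min |a| on river = 1

1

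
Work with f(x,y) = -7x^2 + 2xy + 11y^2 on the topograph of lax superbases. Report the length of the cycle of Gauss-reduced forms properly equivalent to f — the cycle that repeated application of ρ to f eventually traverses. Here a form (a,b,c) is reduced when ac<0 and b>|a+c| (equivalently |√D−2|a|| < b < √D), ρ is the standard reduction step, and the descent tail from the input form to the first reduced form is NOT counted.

D = 312, ⌊√D⌋ = 17
descent: ρ → (11,-2,-7)
descent: ρ → (-7,16,2)  [lands on river]
river: ρ → (2,16,-7)
river: ρ → (-7,12,6)
river: ρ → (6,12,-7)
ρ-cycle length = 4 (tail of 2 descent steps not counted)

4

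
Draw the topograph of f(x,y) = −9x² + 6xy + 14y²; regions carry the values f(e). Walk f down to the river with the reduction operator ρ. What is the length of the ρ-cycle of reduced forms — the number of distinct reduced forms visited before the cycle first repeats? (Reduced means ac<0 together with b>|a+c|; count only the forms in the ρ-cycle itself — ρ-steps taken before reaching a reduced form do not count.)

D = 540, ⌊√D⌋ = 23
river: ρ → (14,22,-1)
river: ρ → (-1,22,14)
river: ρ → (14,6,-9)
river: ρ → (-9,12,11)
river: ρ → (11,10,-10)
river: ρ → (-10,10,11)
river: ρ → (11,12,-9)
river: ρ → (-9,6,14)
ρ-cycle length = 8 (tail of 0 descent steps not counted)

8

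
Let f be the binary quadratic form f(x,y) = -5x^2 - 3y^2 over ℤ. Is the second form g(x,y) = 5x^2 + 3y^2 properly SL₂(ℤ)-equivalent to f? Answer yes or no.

D₁ = -60, D₂ = -60
f is negative-definite; reduce −f:
−f: flip: (5,0,3)→(3,0,5)
−f: reduced (well bottom): (3,0,5) with a≤c, −a<b≤a
flip sign back: reduced form of f is (-3,0,-5)
g: flip: (5,0,3)→(3,0,5)
g: reduced (well bottom): (3,0,5) with a≤c, −a<b≤a
reduced forms (-3, 0, -5) vs (3, 0, 5) ⇒ inequivalent

no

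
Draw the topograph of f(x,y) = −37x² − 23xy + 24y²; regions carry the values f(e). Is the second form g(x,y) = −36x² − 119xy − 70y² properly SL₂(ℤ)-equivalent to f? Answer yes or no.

D₁ = 4081, D₂ = 4081
river cycle of f (length 28): (24, 23, -37), (-37, 51, 10), (10, 49, -42), (-42, 35, 17), (17, 33, -44), (-44, 55, 6), (6, 53, -53), (-53, 53, 6), (6, 55, -44), (-44, 33, 17), … (18 more)
river cycle of g (length 28): (13, 47, -36), (-36, 25, 24), (24, 23, -37), (-37, 51, 10), (10, 49, -42), (-42, 35, 17), (17, 33, -44), (-44, 55, 6), (6, 53, -53), (-53, 53, 6), … (18 more)
cycles coincide ⇒ equivalent

yes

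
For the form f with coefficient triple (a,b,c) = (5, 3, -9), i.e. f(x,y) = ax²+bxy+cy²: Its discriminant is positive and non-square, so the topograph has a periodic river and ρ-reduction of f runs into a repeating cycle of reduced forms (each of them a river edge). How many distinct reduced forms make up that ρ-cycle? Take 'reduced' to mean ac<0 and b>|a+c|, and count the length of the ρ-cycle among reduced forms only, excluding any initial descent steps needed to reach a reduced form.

D = 189, ⌊√D⌋ = 13
descent: ρ → (-9,-3,5)
descent: ρ → (5,13,-1)  [lands on river]
river: ρ → (-1,13,5)
river: ρ → (5,7,-7)
river: ρ → (-7,7,5)
ρ-cycle length = 4 (tail of 2 descent steps not counted)

4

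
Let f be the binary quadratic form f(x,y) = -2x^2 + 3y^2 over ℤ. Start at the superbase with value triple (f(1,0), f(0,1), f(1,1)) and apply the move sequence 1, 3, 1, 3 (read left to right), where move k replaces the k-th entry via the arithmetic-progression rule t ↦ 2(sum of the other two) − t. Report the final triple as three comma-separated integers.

start (-2,3,1) = (f(1,0),f(0,1),f(1,1))
replace slot 1: 2·(3+1) − (-2) = 10 → (10,3,1)
replace slot 3: 2·(10+3) − 1 = 25 → (10,3,25)
replace slot 1: 2·(3+25) − 10 = 46 → (46,3,25)
replace slot 3: 2·(46+3) − 25 = 73 → (46,3,73)

46,3,73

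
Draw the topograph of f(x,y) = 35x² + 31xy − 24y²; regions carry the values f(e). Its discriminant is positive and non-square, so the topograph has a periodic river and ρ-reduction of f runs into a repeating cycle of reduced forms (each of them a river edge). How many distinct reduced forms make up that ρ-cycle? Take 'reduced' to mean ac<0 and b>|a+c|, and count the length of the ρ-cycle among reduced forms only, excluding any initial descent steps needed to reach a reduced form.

D = 4321, ⌊√D⌋ = 65
river: ρ → (-24,65,1)
river: ρ → (1,65,-24)
river: ρ → (-24,31,35)
river: ρ → (35,39,-20)
river: ρ → (-20,41,33)
river: ρ → (33,25,-28)
river: ρ → (-28,31,30)
river: ρ → (30,29,-29)
river: ρ → (-29,29,30)
river: ρ → (30,31,-28)
river: ρ → (-28,25,33)
river: ρ → (33,41,-20)
river: ρ → (-20,39,35)
river: ρ → (35,31,-24)
ρ-cycle length = 14 (tail of 0 descent steps not counted)

14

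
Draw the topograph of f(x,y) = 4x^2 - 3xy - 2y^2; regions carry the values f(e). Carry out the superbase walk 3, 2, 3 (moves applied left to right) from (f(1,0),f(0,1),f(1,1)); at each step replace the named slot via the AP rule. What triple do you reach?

start (4,-2,-1) = (f(1,0),f(0,1),f(1,1))
replace slot 3: 2·(4+(-2)) − (-1) = 5 → (4,-2,5)
replace slot 2: 2·(4+5) − (-2) = 20 → (4,20,5)
replace slot 3: 2·(4+20) − 5 = 43 → (4,20,43)

4,20,43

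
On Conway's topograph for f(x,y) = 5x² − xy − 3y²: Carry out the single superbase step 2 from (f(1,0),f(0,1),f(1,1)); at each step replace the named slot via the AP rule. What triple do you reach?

start (5,-3,1) = (f(1,0),f(0,1),f(1,1))
replace slot 2: 2·(5+1) − (-3) = 15 → (5,15,1)

5,15,1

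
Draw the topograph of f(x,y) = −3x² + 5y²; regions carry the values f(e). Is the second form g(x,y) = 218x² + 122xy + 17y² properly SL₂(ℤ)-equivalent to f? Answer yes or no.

D₁ = 60, D₂ = 60
river cycle of f (length 2): (-3, 6, 2), (2, 6, -3)
river cycle of g (length 2): (2, 6, -3), (-3, 6, 2)
cycles coincide ⇒ equivalent

yes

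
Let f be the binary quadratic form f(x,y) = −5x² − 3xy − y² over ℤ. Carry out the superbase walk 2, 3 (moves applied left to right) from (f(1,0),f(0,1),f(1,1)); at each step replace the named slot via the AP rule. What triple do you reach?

start (-5,-1,-9) = (f(1,0),f(0,1),f(1,1))
replace slot 2: 2·((-5)+(-9)) − (-1) = -27 → (-5,-27,-9)
replace slot 3: 2·((-5)+(-27)) − (-9) = -55 → (-5,-27,-55)

-5,-27,-55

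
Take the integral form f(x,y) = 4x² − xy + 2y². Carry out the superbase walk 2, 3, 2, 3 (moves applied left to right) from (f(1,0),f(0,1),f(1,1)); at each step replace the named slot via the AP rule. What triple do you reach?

start (4,2,5) = (f(1,0),f(0,1),f(1,1))
replace slot 2: 2·(4+5) − 2 = 16 → (4,16,5)
replace slot 3: 2·(4+16) − 5 = 35 → (4,16,35)
replace slot 2: 2·(4+35) − 16 = 62 → (4,62,35)
replace slot 3: 2·(4+62) − 35 = 97 → (4,62,97)

4,62,97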